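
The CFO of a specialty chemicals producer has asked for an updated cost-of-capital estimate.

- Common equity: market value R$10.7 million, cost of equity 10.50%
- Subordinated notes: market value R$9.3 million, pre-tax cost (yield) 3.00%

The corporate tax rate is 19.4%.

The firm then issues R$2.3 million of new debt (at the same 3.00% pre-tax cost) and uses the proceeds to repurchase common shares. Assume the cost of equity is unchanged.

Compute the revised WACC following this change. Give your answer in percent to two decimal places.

After the change:
Total capital V = 8.4 + 11.6 = 20.
Equity: weight = 8.4/20 = 0.4200; cost = 10.5%.
Subordinated notes: weight = 11.6/20 = 0.5800; after-tax cost = 3% × (1 − 19.4%) = 2.4180%.
WACC = 0.4200 × 10.5000% + 0.5800 × 2.4180% = 5.8124%.

5.81%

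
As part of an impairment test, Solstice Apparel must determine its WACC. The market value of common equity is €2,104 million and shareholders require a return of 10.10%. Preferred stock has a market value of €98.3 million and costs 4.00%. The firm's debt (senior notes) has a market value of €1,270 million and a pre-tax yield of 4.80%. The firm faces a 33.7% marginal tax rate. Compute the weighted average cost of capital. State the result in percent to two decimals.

Total capital V = 2104 + 98.3 + 1270 = 3472.3.
Equity: weight = 2104/3472.3 = 0.6059; cost = 10.1%.
Preferred: weight = 98.3/3472.3 = 0.0283; cost = 4%.
Senior notes: weight = 1270/3472.3 = 0.3658; after-tax cost = 4.8% × (1 − 33.7%) = 3.1824%.
WACC = 0.6059 × 10.1000% + 0.0283 × 4.0000% + 0.3658 × 3.1824% = 7.3972%.

7.40%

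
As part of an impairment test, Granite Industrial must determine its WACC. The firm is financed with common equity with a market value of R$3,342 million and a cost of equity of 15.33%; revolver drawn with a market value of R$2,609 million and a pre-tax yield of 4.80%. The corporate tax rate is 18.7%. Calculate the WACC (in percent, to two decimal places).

10.32%

Total capital V = 3342 + 2609 = 5951.
Equity: weight = 3342/5951 = 0.5616; cost = 15.33%.
Revolver drawn: weight = 2609/5951 = 0.4384; after-tax cost = 4.8% × (1 − 18.7%) = 3.9024%.
WACC = 0.5616 × 15.3300% + 0.4384 × 3.9024% = 10.3200%.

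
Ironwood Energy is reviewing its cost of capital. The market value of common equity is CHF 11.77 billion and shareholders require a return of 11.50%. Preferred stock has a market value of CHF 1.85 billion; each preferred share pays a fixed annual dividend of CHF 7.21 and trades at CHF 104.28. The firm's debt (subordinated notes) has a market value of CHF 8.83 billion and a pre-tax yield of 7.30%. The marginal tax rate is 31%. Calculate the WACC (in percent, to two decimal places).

Cost of preferred: Rp = 7.21 / 104.28 = 6.9141%.
Total capital V = 11.77 + 1.85 + 8.83 = 22.45.
Equity: weight = 11.77/22.45 = 0.5243; cost = 11.5%.
Preferred: weight = 1.85/22.45 = 0.0824; cost = 6.9141%.
Subordinated notes: weight = 8.83/22.45 = 0.3933; after-tax cost = 7.3% × (1 − 31%) = 5.0370%.
WACC = 0.5243 × 11.5000% + 0.0824 × 6.9141% + 0.3933 × 5.0370% = 8.5801%.

8.58%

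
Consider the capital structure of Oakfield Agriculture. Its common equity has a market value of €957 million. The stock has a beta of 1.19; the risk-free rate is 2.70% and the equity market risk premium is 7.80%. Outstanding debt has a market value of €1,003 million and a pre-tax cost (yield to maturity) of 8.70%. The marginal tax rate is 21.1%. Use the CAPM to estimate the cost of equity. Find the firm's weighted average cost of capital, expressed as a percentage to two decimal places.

Cost of equity via CAPM: Re = 2.7% + 1.19 × 7.8% = 11.9820%.
Total capital V = 957 + 1003 = 1960.
Equity: weight = 957/1960 = 0.4883; cost = 11.982%.
Debt: weight = 1003/1960 = 0.5117; after-tax cost = 8.7% × (1 − 21.1%) = 6.8643%.
WACC = 0.4883 × 11.9820% + 0.5117 × 6.8643% = 9.3631%.

9.36%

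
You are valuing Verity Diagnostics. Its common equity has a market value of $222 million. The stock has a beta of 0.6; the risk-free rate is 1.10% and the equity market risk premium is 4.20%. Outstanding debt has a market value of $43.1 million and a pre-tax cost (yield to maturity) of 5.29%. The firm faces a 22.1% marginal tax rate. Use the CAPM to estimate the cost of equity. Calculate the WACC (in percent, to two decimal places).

3.70%

Cost of equity via CAPM: Re = 1.1% + 0.6 × 4.2% = 3.6200%.
Total capital V = 222 + 43.1 = 265.1.
Equity: weight = 222/265.1 = 0.8374; cost = 3.62%.
Debt: weight = 43.1/265.1 = 0.1626; after-tax cost = 5.29% × (1 − 22.1%) = 4.1209%.
WACC = 0.8374 × 3.6200% + 0.1626 × 4.1209% = 3.7014%.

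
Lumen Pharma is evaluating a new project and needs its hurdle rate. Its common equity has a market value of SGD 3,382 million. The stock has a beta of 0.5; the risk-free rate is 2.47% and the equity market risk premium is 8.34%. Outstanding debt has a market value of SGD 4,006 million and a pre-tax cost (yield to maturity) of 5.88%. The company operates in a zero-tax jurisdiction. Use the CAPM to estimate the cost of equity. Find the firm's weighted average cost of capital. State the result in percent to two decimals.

Cost of equity via CAPM: Re = 2.47% + 0.5 × 8.34% = 6.6400%.
Total capital V = 3382 + 4006 = 7388.
Equity: weight = 3382/7388 = 0.4578; cost = 6.64%.
Debt: weight = 4006/7388 = 0.5422; after-tax cost = 5.88% × (1 − 0%) = 5.8800%.
WACC = 0.4578 × 6.6400% + 0.5422 × 5.8800% = 6.2279%.

6.23%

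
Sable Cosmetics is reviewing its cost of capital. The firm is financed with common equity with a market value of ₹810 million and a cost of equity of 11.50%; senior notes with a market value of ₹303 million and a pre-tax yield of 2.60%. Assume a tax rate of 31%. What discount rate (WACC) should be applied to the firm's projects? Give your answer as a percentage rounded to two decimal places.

Total capital V = 810 + 303 = 1113.
Equity: weight = 810/1113 = 0.7278; cost = 11.5%.
Senior notes: weight = 303/1113 = 0.2722; after-tax cost = 2.6% × (1 − 31%) = 1.7940%.
WACC = 0.7278 × 11.5000% + 0.2722 × 1.7940% = 8.8577%.

8.86%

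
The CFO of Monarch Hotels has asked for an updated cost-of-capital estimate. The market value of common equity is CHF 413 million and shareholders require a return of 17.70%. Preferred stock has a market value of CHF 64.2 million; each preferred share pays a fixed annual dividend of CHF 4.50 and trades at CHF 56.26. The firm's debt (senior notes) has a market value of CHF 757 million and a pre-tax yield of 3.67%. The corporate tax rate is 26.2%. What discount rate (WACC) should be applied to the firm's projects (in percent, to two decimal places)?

8.00%

Cost of preferred: Rp = 4.5 / 56.26 = 7.9986%.
Total capital V = 413 + 64.2 + 757 = 1234.2.
Equity: weight = 413/1234.2 = 0.3346; cost = 17.7%.
Preferred: weight = 64.2/1234.2 = 0.0520; cost = 7.9986%.
Senior notes: weight = 757/1234.2 = 0.6134; after-tax cost = 3.67% × (1 − 26.2%) = 2.7085%.
WACC = 0.3346 × 17.7000% + 0.0520 × 7.9986% + 0.6134 × 2.7085% = 8.0003%.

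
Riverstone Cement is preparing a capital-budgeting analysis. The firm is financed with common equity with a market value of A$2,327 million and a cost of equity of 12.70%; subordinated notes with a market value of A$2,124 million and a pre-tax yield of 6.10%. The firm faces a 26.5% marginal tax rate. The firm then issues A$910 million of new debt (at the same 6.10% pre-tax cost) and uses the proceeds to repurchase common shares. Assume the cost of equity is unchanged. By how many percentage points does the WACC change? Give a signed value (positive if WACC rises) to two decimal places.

Current WACC:
Total capital V = 2327 + 2124 = 4451.
Equity: weight = 2327/4451 = 0.5228; cost = 12.7%.
Subordinated notes: weight = 2124/4451 = 0.4772; after-tax cost = 6.1% × (1 − 26.5%) = 4.4835%.
WACC = 0.5228 × 12.7000% + 0.4772 × 4.4835% = 8.7791%.
After the change:
Total capital V = 1417 + 3034 = 4451.
Equity: weight = 1417/4451 = 0.3184; cost = 12.7%.
Subordinated notes: weight = 3034/4451 = 0.6816; after-tax cost = 6.1% × (1 − 26.5%) = 4.4835%.
WACC = 0.3184 × 12.7000% + 0.6816 × 4.4835% = 7.0993%.
Change in WACC = 7.0993% − 8.7791% = -1.6799 pp.

-1.68 pp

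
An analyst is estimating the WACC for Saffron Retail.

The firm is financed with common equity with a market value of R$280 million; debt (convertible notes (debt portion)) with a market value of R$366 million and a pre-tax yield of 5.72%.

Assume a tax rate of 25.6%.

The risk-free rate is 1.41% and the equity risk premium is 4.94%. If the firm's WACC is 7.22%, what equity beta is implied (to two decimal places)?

Total capital V = 280 + 366 = 646.
Equity weight = 280/646 = 0.4334.
Convertible notes (debt portion) weight = 366/646 = 0.5666.
Debt contribution = 0.5666 × 5.72% × (1 − 25.6%) = 2.4111%.
Required equity contribution = 7.22% − 2.4111% = 4.8089%  ⇒  Re = 11.0948%.
CAPM: 11.0948% = 1.41% + β × 4.94%  ⇒  β = 1.9605.

1.96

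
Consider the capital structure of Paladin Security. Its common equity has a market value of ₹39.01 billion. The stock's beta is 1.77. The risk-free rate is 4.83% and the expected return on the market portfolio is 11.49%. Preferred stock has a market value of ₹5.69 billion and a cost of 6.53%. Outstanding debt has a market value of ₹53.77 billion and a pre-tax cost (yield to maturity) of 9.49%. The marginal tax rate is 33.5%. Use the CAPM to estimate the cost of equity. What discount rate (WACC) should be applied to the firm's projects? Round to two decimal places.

10.41%

Market risk premium = 11.49% − 4.83% = 6.66%.
Cost of equity via CAPM: Re = 4.83% + 1.77 × 6.66% = 16.6182%.
Total capital V = 39.01 + 5.69 + 53.77 = 98.47.
Equity: weight = 39.01/98.47 = 0.3962; cost = 16.6182%.
Preferred: weight = 5.69/98.47 = 0.0578; cost = 6.53%.
Debt: weight = 53.77/98.47 = 0.5461; after-tax cost = 9.49% × (1 − 33.5%) = 6.3109%.
WACC = 0.3962 × 16.6182% + 0.0578 × 6.5300% + 0.5461 × 6.3109% = 10.4069%.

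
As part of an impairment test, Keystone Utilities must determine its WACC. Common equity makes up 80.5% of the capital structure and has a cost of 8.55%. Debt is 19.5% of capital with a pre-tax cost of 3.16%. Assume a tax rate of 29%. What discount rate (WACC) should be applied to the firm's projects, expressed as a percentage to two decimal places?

7.32%

After-tax cost of debt = 3.16% × (1 − 29%) = 2.2436%.
WACC = 0.805 × 8.5500% + 0.195 × 2.2436% = 7.3203%.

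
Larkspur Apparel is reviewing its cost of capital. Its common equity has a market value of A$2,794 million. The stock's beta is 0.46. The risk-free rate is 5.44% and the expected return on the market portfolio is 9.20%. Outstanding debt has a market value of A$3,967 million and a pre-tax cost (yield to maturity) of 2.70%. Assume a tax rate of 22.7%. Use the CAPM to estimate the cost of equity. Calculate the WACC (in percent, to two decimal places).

4.19%

Market risk premium = 9.2% − 5.44% = 3.76%.
Cost of equity via CAPM: Re = 5.44% + 0.46 × 3.76% = 7.1696%.
Total capital V = 2794 + 3967 = 6761.
Equity: weight = 2794/6761 = 0.4133; cost = 7.1696%.
Debt: weight = 3967/6761 = 0.5867; after-tax cost = 2.7% × (1 − 22.7%) = 2.0871%.
WACC = 0.4133 × 7.1696% + 0.5867 × 2.0871% = 4.1875%.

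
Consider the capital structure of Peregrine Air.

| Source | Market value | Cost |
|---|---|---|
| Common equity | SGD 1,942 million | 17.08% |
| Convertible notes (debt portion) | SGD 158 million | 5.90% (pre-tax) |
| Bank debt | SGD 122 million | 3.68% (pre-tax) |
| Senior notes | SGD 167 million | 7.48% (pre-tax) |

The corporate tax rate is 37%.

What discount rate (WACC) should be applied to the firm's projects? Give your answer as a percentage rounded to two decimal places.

14.58%

Total capital V = 1942 + 158 + 122 + 167 = 2389.
Equity: weight = 1942/2389 = 0.8129; cost = 17.08%.
Convertible notes (debt portion): weight = 158/2389 = 0.0661; after-tax cost = 5.9% × (1 − 37%) = 3.7170%.
Bank debt: weight = 122/2389 = 0.0511; after-tax cost = 3.68% × (1 − 37%) = 2.3184%.
Senior notes: weight = 167/2389 = 0.0699; after-tax cost = 7.48% × (1 − 37%) = 4.7124%.
WACC = 0.8129 × 17.0800% + 0.0661 × 3.7170% + 0.0511 × 2.3184% + 0.0699 × 4.7124% = 14.5778%.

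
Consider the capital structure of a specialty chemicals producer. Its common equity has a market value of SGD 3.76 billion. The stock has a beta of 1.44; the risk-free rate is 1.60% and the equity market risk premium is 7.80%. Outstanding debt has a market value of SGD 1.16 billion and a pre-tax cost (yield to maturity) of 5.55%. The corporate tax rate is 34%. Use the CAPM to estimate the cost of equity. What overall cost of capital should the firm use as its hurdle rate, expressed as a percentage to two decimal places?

Cost of equity via CAPM: Re = 1.6% + 1.44 × 7.8% = 12.8320%.
Total capital V = 3.76 + 1.16 = 4.92.
Equity: weight = 3.76/4.92 = 0.7642; cost = 12.832%.
Debt: weight = 1.16/4.92 = 0.2358; after-tax cost = 5.55% × (1 − 34%) = 3.6630%.
WACC = 0.7642 × 12.8320% + 0.2358 × 3.6630% = 10.6702%.

10.67%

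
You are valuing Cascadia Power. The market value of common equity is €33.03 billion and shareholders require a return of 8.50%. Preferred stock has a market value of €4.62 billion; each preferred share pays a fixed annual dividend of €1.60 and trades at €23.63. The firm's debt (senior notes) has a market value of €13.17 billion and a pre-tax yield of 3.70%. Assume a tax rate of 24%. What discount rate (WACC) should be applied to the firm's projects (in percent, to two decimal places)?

6.87%

Cost of preferred: Rp = 1.6 / 23.63 = 6.7711%.
Total capital V = 33.03 + 4.62 + 13.17 = 50.82.
Equity: weight = 33.03/50.82 = 0.6499; cost = 8.5%.
Preferred: weight = 4.62/50.82 = 0.0909; cost = 6.7711%.
Senior notes: weight = 13.17/50.82 = 0.2591; after-tax cost = 3.7% × (1 − 24%) = 2.8120%.
WACC = 0.6499 × 8.5000% + 0.0909 × 6.7711% + 0.2591 × 2.8120% = 6.8688%.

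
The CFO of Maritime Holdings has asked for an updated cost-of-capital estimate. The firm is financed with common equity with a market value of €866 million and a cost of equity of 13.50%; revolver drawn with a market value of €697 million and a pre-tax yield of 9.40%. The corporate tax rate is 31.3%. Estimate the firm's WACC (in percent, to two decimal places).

Total capital V = 866 + 697 = 1563.
Equity: weight = 866/1563 = 0.5541; cost = 13.5%.
Revolver drawn: weight = 697/1563 = 0.4459; after-tax cost = 9.4% × (1 − 31.3%) = 6.4578%.
WACC = 0.5541 × 13.5000% + 0.4459 × 6.4578% = 10.3596%.

10.36%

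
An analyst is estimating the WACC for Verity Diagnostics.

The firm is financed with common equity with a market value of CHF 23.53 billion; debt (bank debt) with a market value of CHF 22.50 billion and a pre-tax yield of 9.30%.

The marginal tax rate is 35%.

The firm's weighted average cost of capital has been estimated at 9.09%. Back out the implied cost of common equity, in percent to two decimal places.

Total capital V = 23.53 + 22.5 = 46.03.
Equity weight = 23.53/46.03 = 0.5112.
Bank debt weight = 22.5/46.03 = 0.4888.
Debt contribution = 0.4888 × 9.3% × (1 − 35%) = 2.9549%.
Required equity contribution = 9.09% − 2.9549% = 6.1351%.
Re = 6.1351% / 0.5112 = 12.0017%.

12.00%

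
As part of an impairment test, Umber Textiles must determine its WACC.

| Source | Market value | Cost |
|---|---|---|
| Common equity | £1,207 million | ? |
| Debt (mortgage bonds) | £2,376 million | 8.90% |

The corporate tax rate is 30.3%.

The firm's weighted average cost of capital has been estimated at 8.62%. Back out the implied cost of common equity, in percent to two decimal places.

13.38%

Total capital V = 1207 + 2376 = 3583.
Equity weight = 1207/3583 = 0.3369.
Mortgage bonds weight = 2376/3583 = 0.6631.
Debt contribution = 0.6631 × 8.9% × (1 − 30.3%) = 4.1136%.
Required equity contribution = 8.62% − 4.1136% = 4.5064%.
Re = 4.5064% / 0.3369 = 13.3773%.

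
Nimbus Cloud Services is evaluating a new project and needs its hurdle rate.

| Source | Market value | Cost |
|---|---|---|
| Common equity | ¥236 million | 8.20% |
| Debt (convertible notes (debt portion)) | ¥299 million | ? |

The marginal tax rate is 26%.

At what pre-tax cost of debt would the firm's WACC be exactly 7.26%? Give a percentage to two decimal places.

8.81%

Total capital V = 236 + 299 = 535.
Equity weight = 236/535 = 0.4411.
Convertible notes (debt portion) weight = 299/535 = 0.5589.
Equity contribution = 0.4411 × 8.2% = 3.6172%.
Remaining for debt = 7.26% − 3.6172% = 3.6428%.
Rd × (1 − 26%) × 0.5589 = 3.6428%  ⇒  Rd = 8.8082%.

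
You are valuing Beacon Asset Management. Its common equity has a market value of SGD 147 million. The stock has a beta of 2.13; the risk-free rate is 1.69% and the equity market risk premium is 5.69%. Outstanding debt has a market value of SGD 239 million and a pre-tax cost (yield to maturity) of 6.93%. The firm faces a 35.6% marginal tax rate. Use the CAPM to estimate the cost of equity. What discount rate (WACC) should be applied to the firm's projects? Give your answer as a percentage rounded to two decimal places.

Cost of equity via CAPM: Re = 1.69% + 2.13 × 5.69% = 13.8097%.
Total capital V = 147 + 239 = 386.
Equity: weight = 147/386 = 0.3808; cost = 13.8097%.
Debt: weight = 239/386 = 0.6192; after-tax cost = 6.93% × (1 − 35.6%) = 4.4629%.
WACC = 0.3808 × 13.8097% + 0.6192 × 4.4629% = 8.0224%.

8.02%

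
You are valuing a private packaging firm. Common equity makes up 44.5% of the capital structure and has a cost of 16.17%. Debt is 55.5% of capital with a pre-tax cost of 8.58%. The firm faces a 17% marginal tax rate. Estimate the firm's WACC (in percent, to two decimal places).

After-tax cost of debt = 8.58% × (1 − 17%) = 7.1214%.
WACC = 0.445 × 16.1700% + 0.555 × 7.1214% = 11.1480%.

11.15%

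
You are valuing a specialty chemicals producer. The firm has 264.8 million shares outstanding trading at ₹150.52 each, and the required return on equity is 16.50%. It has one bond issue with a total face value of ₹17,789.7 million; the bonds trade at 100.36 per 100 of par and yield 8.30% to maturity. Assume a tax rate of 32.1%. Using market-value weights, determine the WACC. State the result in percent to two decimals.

13.14%

Market value of equity E = 150.52 × 264.8m = 39857.696m. Market value of debt D = 17789.7m × 100.36/100 = 17853.74292m.
Total capital V = 39857.696 + 17853.74292 = 57711.43892.
Equity: weight = 39857.696/57711.43892 = 0.6906; cost = 16.5%.
Bonds outstanding: weight = 17853.74292/57711.43892 = 0.3094; after-tax cost = 8.3% × (1 − 32.1%) = 5.6357%.
WACC = 0.6906 × 16.5000% + 0.3094 × 5.6357% = 13.1390%.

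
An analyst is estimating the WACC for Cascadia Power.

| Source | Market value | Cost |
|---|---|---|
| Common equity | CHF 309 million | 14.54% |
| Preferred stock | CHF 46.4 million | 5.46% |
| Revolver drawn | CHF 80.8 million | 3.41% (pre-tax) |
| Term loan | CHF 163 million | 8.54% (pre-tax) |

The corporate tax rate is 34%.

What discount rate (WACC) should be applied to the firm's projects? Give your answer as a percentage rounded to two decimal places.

Total capital V = 309 + 46.4 + 80.8 + 163 = 599.2.
Equity: weight = 309/599.2 = 0.5157; cost = 14.54%.
Preferred: weight = 46.4/599.2 = 0.0774; cost = 5.46%.
Revolver drawn: weight = 80.8/599.2 = 0.1348; after-tax cost = 3.41% × (1 − 34%) = 2.2506%.
Term loan: weight = 163/599.2 = 0.2720; after-tax cost = 8.54% × (1 − 34%) = 5.6364%.
WACC = 0.5157 × 14.5400% + 0.0774 × 5.4600% + 0.1348 × 2.2506% + 0.2720 × 5.6364% = 9.7577%.

9.76%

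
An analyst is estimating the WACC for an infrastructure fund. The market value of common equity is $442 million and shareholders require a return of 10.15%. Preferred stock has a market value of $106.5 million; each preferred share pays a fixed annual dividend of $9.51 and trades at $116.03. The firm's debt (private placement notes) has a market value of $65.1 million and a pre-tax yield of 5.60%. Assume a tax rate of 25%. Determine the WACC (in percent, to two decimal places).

9.18%

Cost of preferred: Rp = 9.51 / 116.03 = 8.1962%.
Total capital V = 442 + 106.5 + 65.1 = 613.6.
Equity: weight = 442/613.6 = 0.7203; cost = 10.15%.
Preferred: weight = 106.5/613.6 = 0.1736; cost = 8.1962%.
Private placement notes: weight = 65.1/613.6 = 0.1061; after-tax cost = 5.6% × (1 − 25%) = 4.2000%.
WACC = 0.7203 × 10.1500% + 0.1736 × 8.1962% + 0.1061 × 4.2000% = 9.1796%.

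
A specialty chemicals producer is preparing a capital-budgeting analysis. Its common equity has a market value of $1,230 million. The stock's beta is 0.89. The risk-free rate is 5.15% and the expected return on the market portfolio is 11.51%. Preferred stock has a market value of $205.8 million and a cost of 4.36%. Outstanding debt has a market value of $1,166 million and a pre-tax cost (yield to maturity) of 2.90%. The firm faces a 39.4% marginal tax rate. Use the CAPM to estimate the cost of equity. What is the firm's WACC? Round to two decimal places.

Market risk premium = 11.51% − 5.15% = 6.36%.
Cost of equity via CAPM: Re = 5.15% + 0.89 × 6.36% = 10.8104%.
Total capital V = 1230 + 205.8 + 1166 = 2601.8.
Equity: weight = 1230/2601.8 = 0.4727; cost = 10.8104%.
Preferred: weight = 205.8/2601.8 = 0.0791; cost = 4.36%.
Debt: weight = 1166/2601.8 = 0.4482; after-tax cost = 2.9% × (1 − 39.4%) = 1.7574%.
WACC = 0.4727 × 10.8104% + 0.0791 × 4.3600% + 0.4482 × 1.7574% = 6.2431%.

6.24%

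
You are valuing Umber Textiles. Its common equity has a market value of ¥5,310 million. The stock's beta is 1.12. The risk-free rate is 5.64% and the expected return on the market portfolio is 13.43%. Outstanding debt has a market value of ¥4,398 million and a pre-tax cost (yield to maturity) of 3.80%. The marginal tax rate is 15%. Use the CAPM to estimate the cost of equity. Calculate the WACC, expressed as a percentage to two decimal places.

Market risk premium = 13.43% − 5.64% = 7.79%.
Cost of equity via CAPM: Re = 5.64% + 1.12 × 7.79% = 14.3648%.
Total capital V = 5310 + 4398 = 9708.
Equity: weight = 5310/9708 = 0.5470; cost = 14.3648%.
Debt: weight = 4398/9708 = 0.4530; after-tax cost = 3.8% × (1 − 15%) = 3.2300%.
WACC = 0.5470 × 14.3648% + 0.4530 × 3.2300% = 9.3204%.

9.32%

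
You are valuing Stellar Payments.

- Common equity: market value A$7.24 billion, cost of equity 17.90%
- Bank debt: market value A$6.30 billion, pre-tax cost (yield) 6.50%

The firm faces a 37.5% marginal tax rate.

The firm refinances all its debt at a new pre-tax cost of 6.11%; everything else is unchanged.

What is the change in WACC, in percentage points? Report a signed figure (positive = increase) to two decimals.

-0.11 pp

Current WACC:
Total capital V = 7.24 + 6.3 = 13.54.
Equity: weight = 7.24/13.54 = 0.5347; cost = 17.9%.
Bank debt: weight = 6.3/13.54 = 0.4653; after-tax cost = 6.5% × (1 − 37.5%) = 4.0625%.
WACC = 0.5347 × 17.9000% + 0.4653 × 4.0625% = 11.4616%.
After the change:
Total capital V = 7.24 + 6.3 = 13.54.
Equity: weight = 7.24/13.54 = 0.5347; cost = 17.9%.
Bank debt: weight = 6.3/13.54 = 0.4653; after-tax cost = 6.11% × (1 − 37.5%) = 3.8188%.
WACC = 0.5347 × 17.9000% + 0.4653 × 3.8188% = 11.3482%.
Change in WACC = 11.3482% − 11.4616% = -0.1134 pp.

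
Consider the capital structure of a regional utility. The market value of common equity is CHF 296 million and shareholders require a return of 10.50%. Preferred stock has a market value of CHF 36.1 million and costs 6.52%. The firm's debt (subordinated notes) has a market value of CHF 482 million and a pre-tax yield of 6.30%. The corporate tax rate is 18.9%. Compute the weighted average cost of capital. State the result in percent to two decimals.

Total capital V = 296 + 36.1 + 482 = 814.1.
Equity: weight = 296/814.1 = 0.3636; cost = 10.5%.
Preferred: weight = 36.1/814.1 = 0.0443; cost = 6.52%.
Subordinated notes: weight = 482/814.1 = 0.5921; after-tax cost = 6.3% × (1 − 18.9%) = 5.1093%.
WACC = 0.3636 × 10.5000% + 0.0443 × 6.5200% + 0.5921 × 5.1093% = 7.1319%.

7.13%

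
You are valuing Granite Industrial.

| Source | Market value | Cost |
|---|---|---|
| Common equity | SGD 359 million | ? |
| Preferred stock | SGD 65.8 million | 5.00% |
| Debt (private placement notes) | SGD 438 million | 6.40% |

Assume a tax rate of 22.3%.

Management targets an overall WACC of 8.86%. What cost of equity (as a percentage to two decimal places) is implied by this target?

14.31%

Total capital V = 359 + 65.8 + 438 = 862.8.
Equity weight = 359/862.8 = 0.4161.
Preferred weight = 65.8/862.8 = 0.0763.
Private placement notes weight = 438/862.8 = 0.5076.
Debt contribution = 0.5076 × 6.4% × (1 − 22.3%) = 2.5244%.
Preferred contribution = 0.0763 × 5% = 0.3813%.
Required equity contribution = 8.86% − 2.9058% = 5.9542%.
Re = 5.9542% / 0.4161 = 14.3101%.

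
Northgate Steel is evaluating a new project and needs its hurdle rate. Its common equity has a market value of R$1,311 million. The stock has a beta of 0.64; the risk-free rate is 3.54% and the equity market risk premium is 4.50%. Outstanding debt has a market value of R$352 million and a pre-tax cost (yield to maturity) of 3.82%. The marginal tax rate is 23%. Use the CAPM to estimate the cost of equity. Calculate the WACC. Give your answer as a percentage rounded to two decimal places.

Cost of equity via CAPM: Re = 3.54% + 0.64 × 4.5% = 6.4200%.
Total capital V = 1311 + 352 = 1663.
Equity: weight = 1311/1663 = 0.7883; cost = 6.42%.
Debt: weight = 352/1663 = 0.2117; after-tax cost = 3.82% × (1 − 23%) = 2.9414%.
WACC = 0.7883 × 6.4200% + 0.2117 × 2.9414% = 5.6837%.

5.68%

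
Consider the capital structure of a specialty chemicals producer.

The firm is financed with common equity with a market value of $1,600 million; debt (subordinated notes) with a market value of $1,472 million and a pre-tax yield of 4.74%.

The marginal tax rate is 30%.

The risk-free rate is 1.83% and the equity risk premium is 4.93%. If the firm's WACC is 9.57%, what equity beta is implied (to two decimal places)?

Total capital V = 1600 + 1472 = 3072.
Equity weight = 1600/3072 = 0.5208.
Subordinated notes weight = 1472/3072 = 0.4792.
Debt contribution = 0.4792 × 4.74% × (1 − 30%) = 1.5899%.
Required equity contribution = 9.57% − 1.5899% = 7.9801%  ⇒  Re = 15.3218%.
CAPM: 15.3218% = 1.83% + β × 4.93%  ⇒  β = 2.7367.

2.74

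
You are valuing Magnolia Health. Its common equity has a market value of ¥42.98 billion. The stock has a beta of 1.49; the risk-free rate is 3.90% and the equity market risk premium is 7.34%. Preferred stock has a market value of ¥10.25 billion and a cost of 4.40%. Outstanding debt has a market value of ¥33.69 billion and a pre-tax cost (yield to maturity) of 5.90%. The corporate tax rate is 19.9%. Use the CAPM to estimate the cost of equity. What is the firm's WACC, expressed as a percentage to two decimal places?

9.69%

Cost of equity via CAPM: Re = 3.9% + 1.49 × 7.34% = 14.8366%.
Total capital V = 42.98 + 10.25 + 33.69 = 86.92.
Equity: weight = 42.98/86.92 = 0.4945; cost = 14.8366%.
Preferred: weight = 10.25/86.92 = 0.1179; cost = 4.4%.
Debt: weight = 33.69/86.92 = 0.3876; after-tax cost = 5.9% × (1 − 19.9%) = 4.7259%.
WACC = 0.4945 × 14.8366% + 0.1179 × 4.4000% + 0.3876 × 4.7259% = 9.6870%.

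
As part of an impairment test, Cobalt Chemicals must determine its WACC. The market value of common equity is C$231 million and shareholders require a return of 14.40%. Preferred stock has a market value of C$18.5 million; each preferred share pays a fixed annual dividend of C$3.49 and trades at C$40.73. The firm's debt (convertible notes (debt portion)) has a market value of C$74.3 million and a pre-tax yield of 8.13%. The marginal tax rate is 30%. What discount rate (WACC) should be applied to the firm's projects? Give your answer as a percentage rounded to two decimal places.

Cost of preferred: Rp = 3.49 / 40.73 = 8.5686%.
Total capital V = 231 + 18.5 + 74.3 = 323.8.
Equity: weight = 231/323.8 = 0.7134; cost = 14.4%.
Preferred: weight = 18.5/323.8 = 0.0571; cost = 8.5686%.
Convertible notes (debt portion): weight = 74.3/323.8 = 0.2295; after-tax cost = 8.13% × (1 − 30%) = 5.6910%.
WACC = 0.7134 × 14.4000% + 0.0571 × 8.5686% + 0.2295 × 5.6910% = 12.0684%.

12.07%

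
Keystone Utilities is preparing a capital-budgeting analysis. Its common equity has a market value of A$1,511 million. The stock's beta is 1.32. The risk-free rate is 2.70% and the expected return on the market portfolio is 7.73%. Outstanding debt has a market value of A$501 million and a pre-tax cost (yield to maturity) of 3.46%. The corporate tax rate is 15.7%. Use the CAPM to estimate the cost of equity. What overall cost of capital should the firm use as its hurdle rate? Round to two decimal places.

Market risk premium = 7.73% − 2.7% = 5.03%.
Cost of equity via CAPM: Re = 2.7% + 1.32 × 5.03% = 9.3396%.
Total capital V = 1511 + 501 = 2012.
Equity: weight = 1511/2012 = 0.7510; cost = 9.3396%.
Debt: weight = 501/2012 = 0.2490; after-tax cost = 3.46% × (1 − 15.7%) = 2.9168%.
WACC = 0.7510 × 9.3396% + 0.2490 × 2.9168% = 7.7403%.

7.74%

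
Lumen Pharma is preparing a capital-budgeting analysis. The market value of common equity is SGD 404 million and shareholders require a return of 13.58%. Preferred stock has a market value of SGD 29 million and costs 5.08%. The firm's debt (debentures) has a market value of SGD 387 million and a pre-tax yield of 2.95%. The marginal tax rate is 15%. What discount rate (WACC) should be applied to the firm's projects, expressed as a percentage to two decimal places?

8.05%

Total capital V = 404 + 29 + 387 = 820.
Equity: weight = 404/820 = 0.4927; cost = 13.58%.
Preferred: weight = 29/820 = 0.0354; cost = 5.08%.
Debentures: weight = 387/820 = 0.4720; after-tax cost = 2.95% × (1 − 15%) = 2.5075%.
WACC = 0.4927 × 13.5800% + 0.0354 × 5.0800% + 0.4720 × 2.5075% = 8.0537%.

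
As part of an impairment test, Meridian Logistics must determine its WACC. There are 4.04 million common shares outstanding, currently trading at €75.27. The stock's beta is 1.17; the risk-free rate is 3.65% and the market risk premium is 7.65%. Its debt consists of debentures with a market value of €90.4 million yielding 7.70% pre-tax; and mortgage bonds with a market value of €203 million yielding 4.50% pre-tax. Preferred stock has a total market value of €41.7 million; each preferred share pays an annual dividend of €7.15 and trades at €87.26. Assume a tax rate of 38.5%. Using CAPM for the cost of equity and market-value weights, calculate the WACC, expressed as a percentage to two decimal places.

Cost of equity via CAPM: Re = 3.65% + 1.17 × 7.65% = 12.6005%.
Cost of preferred: Rp = 7.15 / 87.26 = 8.1939%.
Market value of equity E = 75.27 × 4.04m = 304.0908m.
Total capital V = 304.0908 + 41.7 + 90.4 + 203 = 639.1908.
Equity: weight = 304.0908/639.1908 = 0.4757; cost = 12.6005%.
Preferred: weight = 41.7/639.1908 = 0.0652; cost = 8.1939%.
Debentures: weight = 90.4/639.1908 = 0.1414; after-tax cost = 7.7% × (1 − 38.5%) = 4.7355%.
Mortgage bonds: weight = 203/639.1908 = 0.3176; after-tax cost = 4.5% × (1 − 38.5%) = 2.7675%.
WACC = 0.4757 × 12.6005% + 0.0652 × 8.1939% + 0.1414 × 4.7355% + 0.3176 × 2.7675% = 8.0778%.

8.08%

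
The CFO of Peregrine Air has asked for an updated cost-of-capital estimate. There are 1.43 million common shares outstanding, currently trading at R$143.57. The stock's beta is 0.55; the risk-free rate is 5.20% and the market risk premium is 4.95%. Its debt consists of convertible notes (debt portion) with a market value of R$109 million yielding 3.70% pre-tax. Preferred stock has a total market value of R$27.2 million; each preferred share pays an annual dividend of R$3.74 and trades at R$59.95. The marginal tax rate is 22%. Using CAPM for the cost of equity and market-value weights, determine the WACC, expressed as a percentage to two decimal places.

6.18%

Cost of equity via CAPM: Re = 5.2% + 0.55 × 4.95% = 7.9225%.
Cost of preferred: Rp = 3.74 / 59.95 = 6.2385%.
Market value of equity E = 143.57 × 1.43m = 205.3051m.
Total capital V = 205.3051 + 27.2 + 109 = 341.5051.
Equity: weight = 205.3051/341.5051 = 0.6012; cost = 7.9225%.
Preferred: weight = 27.2/341.5051 = 0.0796; cost = 6.2385%.
Convertible notes (debt portion): weight = 109/341.5051 = 0.3192; after-tax cost = 3.7% × (1 − 22%) = 2.8860%.
WACC = 0.6012 × 7.9225% + 0.0796 × 6.2385% + 0.3192 × 2.8860% = 6.1808%.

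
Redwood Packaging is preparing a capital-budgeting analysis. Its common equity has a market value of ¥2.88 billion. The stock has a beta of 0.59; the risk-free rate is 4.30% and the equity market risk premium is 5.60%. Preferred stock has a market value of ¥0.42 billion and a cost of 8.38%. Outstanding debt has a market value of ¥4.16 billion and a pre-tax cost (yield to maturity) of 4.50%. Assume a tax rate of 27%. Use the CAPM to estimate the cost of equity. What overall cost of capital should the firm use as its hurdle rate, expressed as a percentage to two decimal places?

Cost of equity via CAPM: Re = 4.3% + 0.59 × 5.6% = 7.6040%.
Total capital V = 2.88 + 0.42 + 4.16 = 7.46.
Equity: weight = 2.88/7.46 = 0.3861; cost = 7.604%.
Preferred: weight = 0.42/7.46 = 0.0563; cost = 8.38%.
Debt: weight = 4.16/7.46 = 0.5576; after-tax cost = 4.5% × (1 − 27%) = 3.2850%.
WACC = 0.3861 × 7.6040% + 0.0563 × 8.3800% + 0.5576 × 3.2850% = 5.2392%.

5.24%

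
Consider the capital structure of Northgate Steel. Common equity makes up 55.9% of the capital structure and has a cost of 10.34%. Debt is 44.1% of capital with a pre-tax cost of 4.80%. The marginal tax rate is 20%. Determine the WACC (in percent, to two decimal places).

After-tax cost of debt = 4.8% × (1 − 20%) = 3.8400%.
WACC = 0.559 × 10.3400% + 0.441 × 3.8400% = 7.4735%.

7.47%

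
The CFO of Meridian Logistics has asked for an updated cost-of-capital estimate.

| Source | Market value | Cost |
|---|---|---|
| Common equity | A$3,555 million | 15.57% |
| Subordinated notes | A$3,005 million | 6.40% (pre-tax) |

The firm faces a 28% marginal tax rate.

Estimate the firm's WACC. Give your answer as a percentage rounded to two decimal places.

10.55%

Total capital V = 3555 + 3005 = 6560.
Equity: weight = 3555/6560 = 0.5419; cost = 15.57%.
Subordinated notes: weight = 3005/6560 = 0.4581; after-tax cost = 6.4% × (1 − 28%) = 4.6080%.
WACC = 0.5419 × 15.5700% + 0.4581 × 4.6080% = 10.5485%.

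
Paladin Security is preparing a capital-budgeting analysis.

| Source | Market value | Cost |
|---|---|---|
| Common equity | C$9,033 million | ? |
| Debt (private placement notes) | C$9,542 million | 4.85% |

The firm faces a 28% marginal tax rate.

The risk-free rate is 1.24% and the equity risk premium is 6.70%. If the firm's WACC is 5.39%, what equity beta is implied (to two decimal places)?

Total capital V = 9033 + 9542 = 18575.
Equity weight = 9033/18575 = 0.4863.
Private placement notes weight = 9542/18575 = 0.5137.
Debt contribution = 0.5137 × 4.85% × (1 − 28%) = 1.7938%.
Required equity contribution = 5.39% − 1.7938% = 3.5962%  ⇒  Re = 7.3950%.
CAPM: 7.3950% = 1.24% + β × 6.7%  ⇒  β = 0.9186.

0.92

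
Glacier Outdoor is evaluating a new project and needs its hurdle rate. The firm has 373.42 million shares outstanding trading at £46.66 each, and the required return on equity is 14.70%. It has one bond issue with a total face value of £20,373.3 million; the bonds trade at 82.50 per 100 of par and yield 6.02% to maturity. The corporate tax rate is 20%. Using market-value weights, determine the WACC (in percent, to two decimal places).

Market value of equity E = 46.66 × 373.42m = 17423.7772m. Market value of debt D = 20373.3m × 82.5/100 = 16807.9725m.
Total capital V = 17423.7772 + 16807.9725 = 34231.7497.
Equity: weight = 17423.7772/34231.7497 = 0.5090; cost = 14.7%.
Bonds outstanding: weight = 16807.9725/34231.7497 = 0.4910; after-tax cost = 6.02% × (1 − 20%) = 4.8160%.
WACC = 0.5090 × 14.7000% + 0.4910 × 4.8160% = 9.8469%.

9.85%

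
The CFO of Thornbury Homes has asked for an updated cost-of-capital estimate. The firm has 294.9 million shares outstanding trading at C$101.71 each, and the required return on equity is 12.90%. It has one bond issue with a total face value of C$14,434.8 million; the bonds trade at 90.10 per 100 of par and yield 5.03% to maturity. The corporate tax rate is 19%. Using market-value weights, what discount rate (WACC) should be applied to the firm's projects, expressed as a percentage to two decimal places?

Market value of equity E = 101.71 × 294.9m = 29994.279m. Market value of debt D = 14434.8m × 90.1/100 = 13005.7548m.
Total capital V = 29994.279 + 13005.7548 = 43000.0338.
Equity: weight = 29994.279/43000.0338 = 0.6975; cost = 12.9%.
Bonds outstanding: weight = 13005.7548/43000.0338 = 0.3025; after-tax cost = 5.03% × (1 − 19%) = 4.0743%.
WACC = 0.6975 × 12.9000% + 0.3025 × 4.0743% = 10.2306%.

10.23%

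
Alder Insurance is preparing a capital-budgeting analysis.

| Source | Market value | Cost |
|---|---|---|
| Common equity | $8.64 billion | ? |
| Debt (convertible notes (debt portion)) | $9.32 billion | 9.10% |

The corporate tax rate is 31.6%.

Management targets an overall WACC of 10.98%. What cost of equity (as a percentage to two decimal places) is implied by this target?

16.11%

Total capital V = 8.64 + 9.32 = 17.96.
Equity weight = 8.64/17.96 = 0.4811.
Convertible notes (debt portion) weight = 9.32/17.96 = 0.5189.
Debt contribution = 0.5189 × 9.1% × (1 − 31.6%) = 3.2300%.
Required equity contribution = 10.98% − 3.2300% = 7.7500%.
Re = 7.7500% / 0.4811 = 16.1099%.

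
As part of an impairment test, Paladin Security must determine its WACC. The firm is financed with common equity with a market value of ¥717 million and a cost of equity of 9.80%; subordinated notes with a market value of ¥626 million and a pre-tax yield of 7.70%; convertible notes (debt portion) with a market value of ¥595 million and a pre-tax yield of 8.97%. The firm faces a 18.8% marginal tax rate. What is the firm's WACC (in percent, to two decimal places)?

Total capital V = 717 + 626 + 595 = 1938.
Equity: weight = 717/1938 = 0.3700; cost = 9.8%.
Subordinated notes: weight = 626/1938 = 0.3230; after-tax cost = 7.7% × (1 − 18.8%) = 6.2524%.
Convertible notes (debt portion): weight = 595/1938 = 0.3070; after-tax cost = 8.97% × (1 − 18.8%) = 7.2836%.
WACC = 0.3700 × 9.8000% + 0.3230 × 6.2524% + 0.3070 × 7.2836% = 7.8815%.

7.88%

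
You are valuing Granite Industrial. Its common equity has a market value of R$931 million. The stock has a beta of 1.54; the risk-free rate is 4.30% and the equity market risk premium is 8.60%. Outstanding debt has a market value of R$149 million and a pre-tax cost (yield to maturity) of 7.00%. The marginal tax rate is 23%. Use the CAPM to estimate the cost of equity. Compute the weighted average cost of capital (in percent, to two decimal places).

Cost of equity via CAPM: Re = 4.3% + 1.54 × 8.6% = 17.5440%.
Total capital V = 931 + 149 = 1080.
Equity: weight = 931/1080 = 0.8620; cost = 17.544%.
Debt: weight = 149/1080 = 0.1380; after-tax cost = 7% × (1 − 23%) = 5.3900%.
WACC = 0.8620 × 17.5440% + 0.1380 × 5.3900% = 15.8672%.

15.87%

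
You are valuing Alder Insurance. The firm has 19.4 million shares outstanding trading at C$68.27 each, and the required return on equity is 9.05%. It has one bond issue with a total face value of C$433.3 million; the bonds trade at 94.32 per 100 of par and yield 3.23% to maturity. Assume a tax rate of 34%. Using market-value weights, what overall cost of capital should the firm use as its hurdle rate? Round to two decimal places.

7.42%

Market value of equity E = 68.27 × 19.4m = 1324.438m. Market value of debt D = 433.3m × 94.32/100 = 408.68856m.
Total capital V = 1324.438 + 408.68856 = 1733.12656.
Equity: weight = 1324.438/1733.12656 = 0.7642; cost = 9.05%.
Bonds outstanding: weight = 408.68856/1733.12656 = 0.2358; after-tax cost = 3.23% × (1 − 34%) = 2.1318%.
WACC = 0.7642 × 9.0500% + 0.2358 × 2.1318% = 7.4186%.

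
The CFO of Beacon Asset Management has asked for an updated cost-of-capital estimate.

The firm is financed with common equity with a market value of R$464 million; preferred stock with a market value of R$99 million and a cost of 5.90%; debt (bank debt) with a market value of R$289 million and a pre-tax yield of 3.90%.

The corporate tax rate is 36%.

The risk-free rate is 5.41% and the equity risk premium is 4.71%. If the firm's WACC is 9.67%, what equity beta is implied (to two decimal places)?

2.02

Total capital V = 464 + 99 + 289 = 852.
Equity weight = 464/852 = 0.5446.
Preferred weight = 99/852 = 0.1162.
Bank debt weight = 289/852 = 0.3392.
Debt contribution = 0.3392 × 3.9% × (1 − 36%) = 0.8466%.
Preferred contribution = 0.1162 × 5.9% = 0.6856%.
Required equity contribution = 9.67% − 1.5322% = 8.1378%  ⇒  Re = 14.9427%.
CAPM: 14.9427% = 5.41% + β × 4.71%  ⇒  β = 2.0239.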